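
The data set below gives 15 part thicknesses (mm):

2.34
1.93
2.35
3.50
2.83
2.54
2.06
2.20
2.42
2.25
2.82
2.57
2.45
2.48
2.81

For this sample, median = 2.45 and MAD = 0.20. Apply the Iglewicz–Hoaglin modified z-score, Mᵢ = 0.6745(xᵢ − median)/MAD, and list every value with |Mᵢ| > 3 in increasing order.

3.50

|Mᵢ| > 3 ⇔ |xᵢ − 2.45| > 3·0.20/0.6745 = 0.89.
So outliers lie outside [1.56, 3.34].
3.50: M = 3.54 → outlier.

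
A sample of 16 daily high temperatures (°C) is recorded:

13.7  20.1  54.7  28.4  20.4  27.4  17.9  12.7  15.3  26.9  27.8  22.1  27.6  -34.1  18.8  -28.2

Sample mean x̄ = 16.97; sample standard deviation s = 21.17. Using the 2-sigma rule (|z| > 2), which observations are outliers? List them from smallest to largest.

Cutoffs at x̄ ± 2s: 16.97 ± 2·21.17 = [-25.37, 59.31].
-34.1: z = -2.41, |z| > 2 → outlier.
-28.2: z = -2.13, |z| > 2 → outlier.
Every other value lies within [-25.37, 59.31].

-34.1, -28.2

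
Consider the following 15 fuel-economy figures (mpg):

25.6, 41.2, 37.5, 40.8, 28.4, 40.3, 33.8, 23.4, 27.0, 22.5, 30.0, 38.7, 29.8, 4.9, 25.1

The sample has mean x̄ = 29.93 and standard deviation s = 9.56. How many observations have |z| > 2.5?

Cutoffs: x̄ ± 2.5s = [6.03, 53.83].
Outside the cutoffs: 4.9.

1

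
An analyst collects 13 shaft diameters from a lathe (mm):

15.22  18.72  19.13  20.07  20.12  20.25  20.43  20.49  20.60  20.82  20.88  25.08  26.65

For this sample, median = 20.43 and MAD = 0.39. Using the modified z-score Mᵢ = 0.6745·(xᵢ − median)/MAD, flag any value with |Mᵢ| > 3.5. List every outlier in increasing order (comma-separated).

|Mᵢ| > 3.5 ⇔ |xᵢ − 20.43| > 3.5·0.39/0.6745 = 2.02.
So outliers lie outside [18.41, 22.45].
15.22: M = -9.01 → outlier.
25.08: M = 8.04 → outlier.
26.65: M = 10.76 → outlier.

15.22, 25.08, 26.65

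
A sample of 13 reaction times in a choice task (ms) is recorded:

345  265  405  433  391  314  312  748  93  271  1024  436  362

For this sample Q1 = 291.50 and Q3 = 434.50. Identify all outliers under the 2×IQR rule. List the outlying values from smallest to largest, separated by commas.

748, 1024

IQR = Q3 − Q1 = 434.50 − 291.50 = 143.00.
Lower fence = Q1 − 2·IQR = 291.50 − 286.00 = 5.50.
Upper fence = Q3 + 2·IQR = 434.50 + 286.00 = 720.50.
748 > 720.50 → outlier.
1024 > 720.50 → outlier.
All remaining values lie within [5.50, 720.50].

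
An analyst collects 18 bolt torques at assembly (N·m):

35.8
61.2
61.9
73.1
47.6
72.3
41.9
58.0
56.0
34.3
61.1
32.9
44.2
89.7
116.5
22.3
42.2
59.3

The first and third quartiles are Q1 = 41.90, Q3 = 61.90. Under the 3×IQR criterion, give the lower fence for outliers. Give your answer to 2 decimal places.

-18.10

IQR = Q3 − Q1 = 61.90 − 41.90 = 20.00.
Lower fence = Q1 − 3·IQR = 41.90 − 60.00 = -18.10.
Upper fence = Q3 + 3·IQR = 61.90 + 60.00 = 121.90.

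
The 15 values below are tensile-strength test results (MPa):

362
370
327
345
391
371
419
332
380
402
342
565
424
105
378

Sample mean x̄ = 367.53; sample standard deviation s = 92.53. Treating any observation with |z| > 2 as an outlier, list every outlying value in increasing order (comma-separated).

105, 565

Cutoffs at x̄ ± 2s: 367.53 ± 2·92.53 = [182.47, 552.59].
105: z = -2.84, |z| > 2 → outlier.
565: z = 2.13, |z| > 2 → outlier.
Every other value lies within [182.47, 552.59].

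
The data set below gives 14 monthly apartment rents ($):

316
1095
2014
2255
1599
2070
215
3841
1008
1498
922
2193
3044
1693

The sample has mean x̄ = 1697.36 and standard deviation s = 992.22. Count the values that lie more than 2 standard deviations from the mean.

1

Cutoffs: x̄ ± 2s = [-287.08, 3681.80].
Outside the cutoffs: 3841.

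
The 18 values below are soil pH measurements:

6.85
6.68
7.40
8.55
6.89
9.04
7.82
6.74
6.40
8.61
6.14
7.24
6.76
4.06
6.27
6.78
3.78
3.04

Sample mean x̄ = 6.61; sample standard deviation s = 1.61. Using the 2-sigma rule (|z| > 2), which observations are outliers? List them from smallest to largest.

3.04

Cutoffs at x̄ ± 2s: 6.61 ± 2·1.61 = [3.39, 9.83].
3.04: z = -2.22, |z| > 2 → outlier.
Every other value lies within [3.39, 9.83].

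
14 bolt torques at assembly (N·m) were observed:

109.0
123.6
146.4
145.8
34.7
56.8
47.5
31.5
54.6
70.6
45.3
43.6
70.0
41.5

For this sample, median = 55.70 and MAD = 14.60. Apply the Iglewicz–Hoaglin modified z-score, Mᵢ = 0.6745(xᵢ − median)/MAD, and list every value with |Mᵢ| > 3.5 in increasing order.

|Mᵢ| > 3.5 ⇔ |xᵢ − 55.70| > 3.5·14.60/0.6745 = 75.76.
So outliers lie outside [-20.06, 131.46].
145.8: M = 4.16 → outlier.
146.4: M = 4.19 → outlier.

145.8, 146.4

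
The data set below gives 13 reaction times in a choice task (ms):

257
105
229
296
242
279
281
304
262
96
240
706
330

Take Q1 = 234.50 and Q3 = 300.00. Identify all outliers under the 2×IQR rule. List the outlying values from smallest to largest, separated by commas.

96, 706

IQR = Q3 − Q1 = 300.00 − 234.50 = 65.50.
Lower fence = Q1 − 2·IQR = 234.50 − 131.00 = 103.50.
Upper fence = Q3 + 2·IQR = 300.00 + 131.00 = 431.00.
96 < 103.50 → outlier.
706 > 431.00 → outlier.
All remaining values lie within [103.50, 431.00].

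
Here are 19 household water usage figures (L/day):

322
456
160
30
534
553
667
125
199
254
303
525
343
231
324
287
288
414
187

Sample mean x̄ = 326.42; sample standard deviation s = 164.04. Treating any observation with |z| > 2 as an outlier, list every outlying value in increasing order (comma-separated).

Cutoffs at x̄ ± 2s: 326.42 ± 2·164.04 = [-1.66, 654.50].
667: z = 2.08, |z| > 2 → outlier.
Every other value lies within [-1.66, 654.50].

667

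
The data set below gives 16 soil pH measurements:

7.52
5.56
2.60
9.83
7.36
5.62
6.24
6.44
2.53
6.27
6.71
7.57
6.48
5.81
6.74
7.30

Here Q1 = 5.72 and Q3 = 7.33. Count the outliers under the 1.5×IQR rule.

IQR = 1.61; fences at 5.72 − 2.415 = 3.305 and 7.33 + 2.415 = 9.745.
Outside the cutoffs: 2.53, 2.60, 9.83.

3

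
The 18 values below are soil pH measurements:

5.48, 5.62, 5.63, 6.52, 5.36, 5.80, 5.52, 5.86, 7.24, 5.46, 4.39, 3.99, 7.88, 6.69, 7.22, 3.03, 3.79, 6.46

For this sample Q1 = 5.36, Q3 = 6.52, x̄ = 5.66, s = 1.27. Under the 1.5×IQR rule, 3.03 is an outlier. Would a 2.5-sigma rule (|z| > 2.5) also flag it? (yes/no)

no

z = (3.03 − 5.66) / 1.27 = -2.07.
|z| = 2.07 ≤ 2.5.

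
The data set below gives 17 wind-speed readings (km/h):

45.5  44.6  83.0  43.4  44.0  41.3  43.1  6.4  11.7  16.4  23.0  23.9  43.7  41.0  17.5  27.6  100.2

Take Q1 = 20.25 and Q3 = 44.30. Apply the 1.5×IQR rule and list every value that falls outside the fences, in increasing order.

83.0, 100.2

IQR = Q3 − Q1 = 44.30 − 20.25 = 24.05.
Lower fence = Q1 − 1.5·IQR = 20.25 − 36.075 = -15.825.
Upper fence = Q3 + 1.5·IQR = 44.30 + 36.075 = 80.375.
83.0 > 80.375 → outlier.
100.2 > 80.375 → outlier.
All remaining values lie within [-15.825, 80.375].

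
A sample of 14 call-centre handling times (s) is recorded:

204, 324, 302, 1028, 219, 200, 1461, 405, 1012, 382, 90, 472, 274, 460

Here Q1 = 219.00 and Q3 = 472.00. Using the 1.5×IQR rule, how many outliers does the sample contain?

3

IQR = 253.00; fences at 219.00 − 379.50 = -160.50 and 472.00 + 379.50 = 851.50.
Outside the cutoffs: 1012, 1028, 1461.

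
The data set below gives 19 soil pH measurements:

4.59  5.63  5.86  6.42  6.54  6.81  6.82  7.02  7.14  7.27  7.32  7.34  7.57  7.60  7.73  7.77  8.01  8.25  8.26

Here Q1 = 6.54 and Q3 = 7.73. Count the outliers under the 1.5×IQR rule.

1

IQR = 1.19; fences at 6.54 − 1.785 = 4.755 and 7.73 + 1.785 = 9.515.
Outside the cutoffs: 4.59.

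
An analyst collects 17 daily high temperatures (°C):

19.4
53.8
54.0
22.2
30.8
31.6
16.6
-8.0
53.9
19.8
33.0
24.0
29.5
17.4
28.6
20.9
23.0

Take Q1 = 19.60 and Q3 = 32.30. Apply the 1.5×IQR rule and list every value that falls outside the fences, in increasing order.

IQR = Q3 − Q1 = 32.30 − 19.60 = 12.70.
Lower fence = Q1 − 1.5·IQR = 19.60 − 19.05 = 0.55.
Upper fence = Q3 + 1.5·IQR = 32.30 + 19.05 = 51.35.
-8.0 < 0.55 → outlier.
53.8 > 51.35 → outlier.
53.9 > 51.35 → outlier.
54.0 > 51.35 → outlier.
All remaining values lie within [0.55, 51.35].

-8.0, 53.8, 53.9, 54.0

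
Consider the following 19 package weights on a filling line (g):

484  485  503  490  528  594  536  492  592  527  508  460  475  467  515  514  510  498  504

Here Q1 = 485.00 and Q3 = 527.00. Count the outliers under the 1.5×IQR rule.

IQR = 42.00; fences at 485.00 − 63.00 = 422.00 and 527.00 + 63.00 = 590.00.
Outside the cutoffs: 592, 594.

2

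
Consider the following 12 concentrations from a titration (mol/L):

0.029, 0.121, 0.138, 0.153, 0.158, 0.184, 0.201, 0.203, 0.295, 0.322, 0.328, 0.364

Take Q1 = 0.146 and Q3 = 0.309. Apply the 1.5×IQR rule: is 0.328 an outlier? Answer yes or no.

no

IQR = Q3 − Q1 = 0.309 − 0.146 = 0.163.
Lower fence = Q1 − 1.5·IQR = 0.146 − 0.2445 = -0.0985.
Upper fence = Q3 + 1.5·IQR = 0.309 + 0.2445 = 0.5535.
0.328 lies within [-0.0985, 0.5535].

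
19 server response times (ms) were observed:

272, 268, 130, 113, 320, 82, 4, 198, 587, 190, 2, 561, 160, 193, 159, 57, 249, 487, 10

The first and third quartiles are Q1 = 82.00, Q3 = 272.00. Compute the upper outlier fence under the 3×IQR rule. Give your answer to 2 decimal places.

IQR = Q3 − Q1 = 272.00 − 82.00 = 190.00.
Lower fence = Q1 − 3·IQR = 82.00 − 570.00 = -488.00.
Upper fence = Q3 + 3·IQR = 272.00 + 570.00 = 842.00.

842.00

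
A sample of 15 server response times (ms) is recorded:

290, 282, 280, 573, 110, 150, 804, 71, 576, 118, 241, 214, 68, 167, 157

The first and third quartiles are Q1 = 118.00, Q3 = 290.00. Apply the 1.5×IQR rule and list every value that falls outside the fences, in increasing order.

IQR = Q3 − Q1 = 290.00 − 118.00 = 172.00.
Lower fence = Q1 − 1.5·IQR = 118.00 − 258.00 = -140.00.
Upper fence = Q3 + 1.5·IQR = 290.00 + 258.00 = 548.00.
573 > 548.00 → outlier.
576 > 548.00 → outlier.
804 > 548.00 → outlier.
All remaining values lie within [-140.00, 548.00].

573, 576, 804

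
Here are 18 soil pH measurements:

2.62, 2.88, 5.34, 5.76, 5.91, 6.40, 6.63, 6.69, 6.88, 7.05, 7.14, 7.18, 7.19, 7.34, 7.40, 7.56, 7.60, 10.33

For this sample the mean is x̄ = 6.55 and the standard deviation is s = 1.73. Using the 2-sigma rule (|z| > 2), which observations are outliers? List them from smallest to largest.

Cutoffs at x̄ ± 2s: 6.55 ± 2·1.73 = [3.09, 10.01].
2.62: z = -2.27, |z| > 2 → outlier.
2.88: z = -2.12, |z| > 2 → outlier.
10.33: z = 2.18, |z| > 2 → outlier.
Every other value lies within [3.09, 10.01].

2.62, 2.88, 10.33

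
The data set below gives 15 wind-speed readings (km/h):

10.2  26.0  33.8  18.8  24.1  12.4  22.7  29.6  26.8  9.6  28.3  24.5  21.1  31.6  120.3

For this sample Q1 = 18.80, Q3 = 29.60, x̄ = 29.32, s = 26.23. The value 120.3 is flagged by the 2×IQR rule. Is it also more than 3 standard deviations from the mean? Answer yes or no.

z = (120.3 − 29.32) / 26.23 = 3.47.
|z| = 3.47 > 3.

yes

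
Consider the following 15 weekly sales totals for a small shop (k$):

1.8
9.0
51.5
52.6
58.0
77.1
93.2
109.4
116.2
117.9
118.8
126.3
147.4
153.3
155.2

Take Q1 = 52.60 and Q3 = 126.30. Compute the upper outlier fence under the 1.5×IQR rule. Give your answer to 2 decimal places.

IQR = Q3 − Q1 = 126.30 − 52.60 = 73.70.
Lower fence = Q1 − 1.5·IQR = 52.60 − 110.55 = -57.95.
Upper fence = Q3 + 1.5·IQR = 126.30 + 110.55 = 236.85.

236.85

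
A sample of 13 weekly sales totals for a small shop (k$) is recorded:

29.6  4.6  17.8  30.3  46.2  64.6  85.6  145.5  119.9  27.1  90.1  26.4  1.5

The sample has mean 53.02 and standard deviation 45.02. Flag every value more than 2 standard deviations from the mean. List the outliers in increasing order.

145.5

Cutoffs at x̄ ± 2s: 53.02 ± 2·45.02 = [-37.02, 143.06].
145.5: z = 2.05, |z| > 2 → outlier.
Every other value lies within [-37.02, 143.06].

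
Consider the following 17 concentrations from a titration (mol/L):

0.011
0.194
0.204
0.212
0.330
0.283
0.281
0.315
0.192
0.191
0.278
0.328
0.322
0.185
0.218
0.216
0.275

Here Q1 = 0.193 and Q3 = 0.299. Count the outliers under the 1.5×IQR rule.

IQR = 0.106; fences at 0.193 − 0.159 = 0.034 and 0.299 + 0.159 = 0.458.
Outside the cutoffs: 0.011.

1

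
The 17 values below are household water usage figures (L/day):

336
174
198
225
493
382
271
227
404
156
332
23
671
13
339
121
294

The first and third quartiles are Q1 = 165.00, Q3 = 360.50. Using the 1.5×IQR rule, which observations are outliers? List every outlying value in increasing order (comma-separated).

IQR = Q3 − Q1 = 360.50 − 165.00 = 195.50.
Lower fence = Q1 − 1.5·IQR = 165.00 − 293.25 = -128.25.
Upper fence = Q3 + 1.5·IQR = 360.50 + 293.25 = 653.75.
671 > 653.75 → outlier.
All remaining values lie within [-128.25, 653.75].

671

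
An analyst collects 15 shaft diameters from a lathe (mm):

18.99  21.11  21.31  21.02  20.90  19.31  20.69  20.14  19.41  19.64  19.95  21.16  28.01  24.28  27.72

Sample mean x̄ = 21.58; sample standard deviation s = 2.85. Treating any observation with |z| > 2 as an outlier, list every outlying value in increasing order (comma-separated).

Cutoffs at x̄ ± 2s: 21.58 ± 2·2.85 = [15.88, 27.28].
27.72: z = 2.15, |z| > 2 → outlier.
28.01: z = 2.26, |z| > 2 → outlier.
Every other value lies within [15.88, 27.28].

27.72, 28.01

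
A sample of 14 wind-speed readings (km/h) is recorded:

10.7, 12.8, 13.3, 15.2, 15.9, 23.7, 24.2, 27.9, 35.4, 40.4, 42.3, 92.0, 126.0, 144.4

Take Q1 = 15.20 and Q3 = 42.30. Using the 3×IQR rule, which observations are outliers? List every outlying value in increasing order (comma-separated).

126.0, 144.4

IQR = Q3 − Q1 = 42.30 − 15.20 = 27.10.
Lower fence = Q1 − 3·IQR = 15.20 − 81.30 = -66.10.
Upper fence = Q3 + 3·IQR = 42.30 + 81.30 = 123.60.
126.0 > 123.60 → outlier.
144.4 > 123.60 → outlier.
All remaining values lie within [-66.10, 123.60].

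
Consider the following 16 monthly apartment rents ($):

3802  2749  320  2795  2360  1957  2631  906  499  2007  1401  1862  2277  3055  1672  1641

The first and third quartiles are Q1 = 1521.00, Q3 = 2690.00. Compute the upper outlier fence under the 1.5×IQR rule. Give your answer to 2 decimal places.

4443.50

IQR = Q3 − Q1 = 2690.00 − 1521.00 = 1169.00.
Lower fence = Q1 − 1.5·IQR = 1521.00 − 1753.50 = -232.50.
Upper fence = Q3 + 1.5·IQR = 2690.00 + 1753.50 = 4443.50.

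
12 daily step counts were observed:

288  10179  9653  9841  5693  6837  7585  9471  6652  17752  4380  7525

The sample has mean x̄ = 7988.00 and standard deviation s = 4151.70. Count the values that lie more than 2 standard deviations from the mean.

Cutoffs: x̄ ± 2s = [-315.40, 16291.40].
Outside the cutoffs: 17752.

1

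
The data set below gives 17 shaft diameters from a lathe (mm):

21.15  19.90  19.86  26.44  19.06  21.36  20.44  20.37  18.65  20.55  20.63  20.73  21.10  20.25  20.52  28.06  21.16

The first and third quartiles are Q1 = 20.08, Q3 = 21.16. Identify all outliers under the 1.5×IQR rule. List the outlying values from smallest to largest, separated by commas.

IQR = Q3 − Q1 = 21.16 − 20.08 = 1.08.
Lower fence = Q1 − 1.5·IQR = 20.08 − 1.62 = 18.46.
Upper fence = Q3 + 1.5·IQR = 21.16 + 1.62 = 22.78.
26.44 > 22.78 → outlier.
28.06 > 22.78 → outlier.
All remaining values lie within [18.46, 22.78].

26.44, 28.06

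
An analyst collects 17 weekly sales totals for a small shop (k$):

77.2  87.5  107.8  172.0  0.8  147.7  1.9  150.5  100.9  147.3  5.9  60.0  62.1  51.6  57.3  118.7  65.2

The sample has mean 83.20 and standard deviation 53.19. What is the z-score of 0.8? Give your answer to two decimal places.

-1.55

z = (0.8 − 83.20) / 53.19 = -1.55.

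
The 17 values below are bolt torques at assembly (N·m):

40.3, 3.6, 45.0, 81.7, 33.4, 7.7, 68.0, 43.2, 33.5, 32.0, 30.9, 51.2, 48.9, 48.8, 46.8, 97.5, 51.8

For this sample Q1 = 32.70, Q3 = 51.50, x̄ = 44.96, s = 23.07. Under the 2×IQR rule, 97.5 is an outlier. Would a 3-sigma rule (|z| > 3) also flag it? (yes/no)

z = (97.5 − 44.96) / 23.07 = 2.28.
|z| = 2.28 ≤ 3.

no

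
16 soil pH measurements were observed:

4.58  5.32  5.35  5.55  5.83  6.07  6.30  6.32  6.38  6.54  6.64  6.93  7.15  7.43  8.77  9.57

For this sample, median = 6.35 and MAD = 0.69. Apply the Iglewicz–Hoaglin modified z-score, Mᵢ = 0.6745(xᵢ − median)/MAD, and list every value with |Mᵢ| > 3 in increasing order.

|Mᵢ| > 3 ⇔ |xᵢ − 6.35| > 3·0.69/0.6745 = 3.07.
So outliers lie outside [3.28, 9.42].
9.57: M = 3.15 → outlier.

9.57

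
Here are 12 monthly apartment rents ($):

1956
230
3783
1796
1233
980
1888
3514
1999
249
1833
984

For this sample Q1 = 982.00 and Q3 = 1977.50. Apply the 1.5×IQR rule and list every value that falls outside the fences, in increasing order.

3514, 3783

IQR = Q3 − Q1 = 1977.50 − 982.00 = 995.50.
Lower fence = Q1 − 1.5·IQR = 982.00 − 1493.25 = -511.25.
Upper fence = Q3 + 1.5·IQR = 1977.50 + 1493.25 = 3470.75.
3514 > 3470.75 → outlier.
3783 > 3470.75 → outlier.
All remaining values lie within [-511.25, 3470.75].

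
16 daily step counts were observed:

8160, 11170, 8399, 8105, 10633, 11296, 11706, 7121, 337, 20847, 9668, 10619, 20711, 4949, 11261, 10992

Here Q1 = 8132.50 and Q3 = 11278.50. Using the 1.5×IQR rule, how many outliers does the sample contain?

IQR = 3146.00; fences at 8132.50 − 4719.00 = 3413.50 and 11278.50 + 4719.00 = 15997.50.
Outside the cutoffs: 337, 20711, 20847.

3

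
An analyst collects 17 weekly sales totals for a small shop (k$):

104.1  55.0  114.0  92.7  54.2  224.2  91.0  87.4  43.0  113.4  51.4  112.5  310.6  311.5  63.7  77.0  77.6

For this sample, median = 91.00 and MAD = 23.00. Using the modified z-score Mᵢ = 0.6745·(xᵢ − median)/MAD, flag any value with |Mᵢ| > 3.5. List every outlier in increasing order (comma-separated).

|Mᵢ| > 3.5 ⇔ |xᵢ − 91.00| > 3.5·23.00/0.6745 = 119.35.
So outliers lie outside [-28.35, 210.35].
224.2: M = 3.91 → outlier.
310.6: M = 6.44 → outlier.
311.5: M = 6.47 → outlier.

224.2, 310.6, 311.5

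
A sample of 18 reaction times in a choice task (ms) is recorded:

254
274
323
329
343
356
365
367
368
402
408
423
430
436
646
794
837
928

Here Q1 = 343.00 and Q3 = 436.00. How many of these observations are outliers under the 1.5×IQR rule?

IQR = 93.00; fences at 343.00 − 139.50 = 203.50 and 436.00 + 139.50 = 575.50.
Outside the cutoffs: 646, 794, 837, 928.

4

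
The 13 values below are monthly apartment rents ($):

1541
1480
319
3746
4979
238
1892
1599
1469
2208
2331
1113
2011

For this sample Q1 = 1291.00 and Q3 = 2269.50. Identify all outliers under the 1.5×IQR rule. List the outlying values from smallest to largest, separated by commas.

IQR = Q3 − Q1 = 2269.50 − 1291.00 = 978.50.
Lower fence = Q1 − 1.5·IQR = 1291.00 − 1467.75 = -176.75.
Upper fence = Q3 + 1.5·IQR = 2269.50 + 1467.75 = 3737.25.
3746 > 3737.25 → outlier.
4979 > 3737.25 → outlier.
All remaining values lie within [-176.75, 3737.25].

3746, 4979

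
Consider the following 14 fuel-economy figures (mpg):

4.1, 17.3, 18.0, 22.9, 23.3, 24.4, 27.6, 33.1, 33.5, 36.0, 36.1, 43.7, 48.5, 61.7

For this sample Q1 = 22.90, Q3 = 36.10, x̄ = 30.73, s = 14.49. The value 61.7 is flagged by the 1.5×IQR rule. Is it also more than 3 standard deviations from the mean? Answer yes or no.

no

z = (61.7 − 30.73) / 14.49 = 2.14.
|z| = 2.14 ≤ 3.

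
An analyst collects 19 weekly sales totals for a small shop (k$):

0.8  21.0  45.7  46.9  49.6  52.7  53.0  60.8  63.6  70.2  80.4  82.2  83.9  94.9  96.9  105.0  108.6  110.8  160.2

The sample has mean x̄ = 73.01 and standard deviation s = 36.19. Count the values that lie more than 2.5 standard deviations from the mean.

Cutoffs: x̄ ± 2.5s = [-17.465, 163.485].
Every value lies within the cutoffs.

0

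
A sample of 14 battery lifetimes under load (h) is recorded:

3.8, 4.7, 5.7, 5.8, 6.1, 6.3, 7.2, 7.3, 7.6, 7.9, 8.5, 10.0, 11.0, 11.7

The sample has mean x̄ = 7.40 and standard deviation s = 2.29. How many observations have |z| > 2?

0

Cutoffs: x̄ ± 2s = [2.82, 11.98].
Every value lies within the cutoffs.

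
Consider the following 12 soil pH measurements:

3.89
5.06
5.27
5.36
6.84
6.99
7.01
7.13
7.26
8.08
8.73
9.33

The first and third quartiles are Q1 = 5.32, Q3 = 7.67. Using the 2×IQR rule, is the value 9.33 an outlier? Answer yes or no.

IQR = Q3 − Q1 = 7.67 − 5.32 = 2.35.
Lower fence = Q1 − 2·IQR = 5.32 − 4.70 = 0.62.
Upper fence = Q3 + 2·IQR = 7.67 + 4.70 = 12.37.
9.33 lies within [0.62, 12.37].

no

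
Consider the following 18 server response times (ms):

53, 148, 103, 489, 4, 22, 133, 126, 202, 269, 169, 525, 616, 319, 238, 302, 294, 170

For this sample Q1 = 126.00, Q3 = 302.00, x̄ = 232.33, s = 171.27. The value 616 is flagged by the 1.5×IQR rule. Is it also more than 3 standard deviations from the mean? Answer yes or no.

z = (616 − 232.33) / 171.27 = 2.24.
|z| = 2.24 ≤ 3.

no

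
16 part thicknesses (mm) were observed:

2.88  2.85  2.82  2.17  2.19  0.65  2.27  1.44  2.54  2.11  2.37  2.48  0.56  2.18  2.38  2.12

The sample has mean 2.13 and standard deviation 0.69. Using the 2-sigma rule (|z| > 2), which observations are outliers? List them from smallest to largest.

Cutoffs at x̄ ± 2s: 2.13 ± 2·0.69 = [0.75, 3.51].
0.56: z = -2.28, |z| > 2 → outlier.
0.65: z = -2.14, |z| > 2 → outlier.
Every other value lies within [0.75, 3.51].

0.56, 0.65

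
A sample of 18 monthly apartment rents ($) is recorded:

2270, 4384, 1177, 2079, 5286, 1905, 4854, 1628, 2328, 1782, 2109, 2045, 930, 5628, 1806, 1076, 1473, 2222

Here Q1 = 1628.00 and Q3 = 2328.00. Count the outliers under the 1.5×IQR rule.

IQR = 700.00; fences at 1628.00 − 1050.00 = 578.00 and 2328.00 + 1050.00 = 3378.00.
Outside the cutoffs: 4384, 4854, 5286, 5628.

4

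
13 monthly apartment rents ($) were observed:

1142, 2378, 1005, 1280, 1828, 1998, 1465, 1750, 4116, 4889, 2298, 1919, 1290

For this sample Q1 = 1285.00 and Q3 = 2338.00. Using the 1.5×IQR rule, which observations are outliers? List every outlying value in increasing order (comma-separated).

IQR = Q3 − Q1 = 2338.00 − 1285.00 = 1053.00.
Lower fence = Q1 − 1.5·IQR = 1285.00 − 1579.50 = -294.50.
Upper fence = Q3 + 1.5·IQR = 2338.00 + 1579.50 = 3917.50.
4116 > 3917.50 → outlier.
4889 > 3917.50 → outlier.
All remaining values lie within [-294.50, 3917.50].

4116, 4889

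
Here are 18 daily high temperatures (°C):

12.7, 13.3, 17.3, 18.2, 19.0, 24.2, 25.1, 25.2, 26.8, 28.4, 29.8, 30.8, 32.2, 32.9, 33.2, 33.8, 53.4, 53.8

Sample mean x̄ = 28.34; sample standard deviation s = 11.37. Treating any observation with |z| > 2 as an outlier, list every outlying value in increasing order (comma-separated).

53.4, 53.8

Cutoffs at x̄ ± 2s: 28.34 ± 2·11.37 = [5.60, 51.08].
53.4: z = 2.20, |z| > 2 → outlier.
53.8: z = 2.24, |z| > 2 → outlier.
Every other value lies within [5.60, 51.08].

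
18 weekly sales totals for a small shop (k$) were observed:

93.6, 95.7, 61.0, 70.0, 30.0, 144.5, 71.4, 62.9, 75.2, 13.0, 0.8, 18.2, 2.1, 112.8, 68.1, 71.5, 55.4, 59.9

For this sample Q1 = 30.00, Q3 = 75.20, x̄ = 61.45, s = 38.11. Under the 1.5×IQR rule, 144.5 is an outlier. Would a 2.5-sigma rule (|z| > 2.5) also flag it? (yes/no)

no

z = (144.5 − 61.45) / 38.11 = 2.18.
|z| = 2.18 ≤ 2.5.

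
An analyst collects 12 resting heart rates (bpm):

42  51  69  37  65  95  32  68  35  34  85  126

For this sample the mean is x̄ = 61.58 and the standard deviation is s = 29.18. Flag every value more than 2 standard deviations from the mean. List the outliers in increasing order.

Cutoffs at x̄ ± 2s: 61.58 ± 2·29.18 = [3.22, 119.94].
126: z = 2.21, |z| > 2 → outlier.
Every other value lies within [3.22, 119.94].

126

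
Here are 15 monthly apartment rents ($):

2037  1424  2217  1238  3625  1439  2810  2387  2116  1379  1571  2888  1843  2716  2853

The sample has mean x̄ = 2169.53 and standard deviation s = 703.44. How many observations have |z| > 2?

Cutoffs: x̄ ± 2s = [762.65, 3576.41].
Outside the cutoffs: 3625.

1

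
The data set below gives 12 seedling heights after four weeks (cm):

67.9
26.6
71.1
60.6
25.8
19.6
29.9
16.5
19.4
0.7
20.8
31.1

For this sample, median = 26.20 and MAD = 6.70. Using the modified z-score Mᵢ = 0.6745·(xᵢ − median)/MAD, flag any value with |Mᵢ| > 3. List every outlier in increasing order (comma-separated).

|Mᵢ| > 3 ⇔ |xᵢ − 26.20| > 3·6.70/0.6745 = 29.80.
So outliers lie outside [-3.60, 56.00].
60.6: M = 3.46 → outlier.
67.9: M = 4.20 → outlier.
71.1: M = 4.52 → outlier.

60.6, 67.9, 71.1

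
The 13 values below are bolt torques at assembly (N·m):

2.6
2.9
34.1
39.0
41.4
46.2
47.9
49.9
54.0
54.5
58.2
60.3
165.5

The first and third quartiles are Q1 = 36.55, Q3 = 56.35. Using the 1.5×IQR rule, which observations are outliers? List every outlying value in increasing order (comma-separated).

IQR = Q3 − Q1 = 56.35 − 36.55 = 19.80.
Lower fence = Q1 − 1.5·IQR = 36.55 − 29.70 = 6.85.
Upper fence = Q3 + 1.5·IQR = 56.35 + 29.70 = 86.05.
2.6 < 6.85 → outlier.
2.9 < 6.85 → outlier.
165.5 > 86.05 → outlier.
All remaining values lie within [6.85, 86.05].

2.6, 2.9, 165.5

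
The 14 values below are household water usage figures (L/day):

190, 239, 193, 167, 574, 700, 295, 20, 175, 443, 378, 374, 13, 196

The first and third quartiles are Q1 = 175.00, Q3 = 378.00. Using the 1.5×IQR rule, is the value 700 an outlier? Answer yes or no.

yes

IQR = Q3 − Q1 = 378.00 − 175.00 = 203.00.
Lower fence = Q1 − 1.5·IQR = 175.00 − 304.50 = -129.50.
Upper fence = Q3 + 1.5·IQR = 378.00 + 304.50 = 682.50.
700 lies above the upper fence.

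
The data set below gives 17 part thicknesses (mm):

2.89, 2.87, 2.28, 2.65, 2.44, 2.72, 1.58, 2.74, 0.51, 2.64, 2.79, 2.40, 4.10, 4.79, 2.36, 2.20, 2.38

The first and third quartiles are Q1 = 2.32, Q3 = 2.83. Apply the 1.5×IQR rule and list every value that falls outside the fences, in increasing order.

IQR = Q3 − Q1 = 2.83 − 2.32 = 0.51.
Lower fence = Q1 − 1.5·IQR = 2.32 − 0.765 = 1.555.
Upper fence = Q3 + 1.5·IQR = 2.83 + 0.765 = 3.595.
0.51 < 1.555 → outlier.
4.10 > 3.595 → outlier.
4.79 > 3.595 → outlier.
All remaining values lie within [1.555, 3.595].

0.51, 4.10, 4.79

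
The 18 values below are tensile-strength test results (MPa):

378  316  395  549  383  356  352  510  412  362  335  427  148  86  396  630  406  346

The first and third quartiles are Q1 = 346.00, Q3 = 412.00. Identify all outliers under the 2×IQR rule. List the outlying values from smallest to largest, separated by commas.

IQR = Q3 − Q1 = 412.00 − 346.00 = 66.00.
Lower fence = Q1 − 2·IQR = 346.00 − 132.00 = 214.00.
Upper fence = Q3 + 2·IQR = 412.00 + 132.00 = 544.00.
86 < 214.00 → outlier.
148 < 214.00 → outlier.
549 > 544.00 → outlier.
630 > 544.00 → outlier.
All remaining values lie within [214.00, 544.00].

86, 148, 549, 630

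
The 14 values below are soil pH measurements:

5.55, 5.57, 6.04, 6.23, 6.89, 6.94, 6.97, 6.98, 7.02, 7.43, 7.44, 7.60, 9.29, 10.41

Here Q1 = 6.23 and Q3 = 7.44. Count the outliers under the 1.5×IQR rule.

2

IQR = 1.21; fences at 6.23 − 1.815 = 4.415 and 7.44 + 1.815 = 9.255.
Outside the cutoffs: 9.29, 10.41.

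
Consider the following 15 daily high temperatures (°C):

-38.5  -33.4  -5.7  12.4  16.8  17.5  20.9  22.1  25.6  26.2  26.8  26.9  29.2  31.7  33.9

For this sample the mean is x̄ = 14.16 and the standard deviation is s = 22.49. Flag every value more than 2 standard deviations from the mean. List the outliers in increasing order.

-38.5, -33.4

Cutoffs at x̄ ± 2s: 14.16 ± 2·22.49 = [-30.82, 59.14].
-38.5: z = -2.34, |z| > 2 → outlier.
-33.4: z = -2.11, |z| > 2 → outlier.
Every other value lies within [-30.82, 59.14].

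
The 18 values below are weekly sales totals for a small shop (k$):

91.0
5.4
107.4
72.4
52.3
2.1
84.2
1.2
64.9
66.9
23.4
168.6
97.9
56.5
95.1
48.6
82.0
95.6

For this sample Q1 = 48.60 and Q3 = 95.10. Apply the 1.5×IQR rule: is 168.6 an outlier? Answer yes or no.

IQR = Q3 − Q1 = 95.10 − 48.60 = 46.50.
Lower fence = Q1 − 1.5·IQR = 48.60 − 69.75 = -21.15.
Upper fence = Q3 + 1.5·IQR = 95.10 + 69.75 = 164.85.
168.6 lies above the upper fence.

yes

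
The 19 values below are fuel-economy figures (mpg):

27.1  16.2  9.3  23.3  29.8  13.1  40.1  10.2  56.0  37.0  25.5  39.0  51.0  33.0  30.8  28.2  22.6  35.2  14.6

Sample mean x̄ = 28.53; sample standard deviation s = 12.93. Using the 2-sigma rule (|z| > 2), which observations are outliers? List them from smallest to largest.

56.0

Cutoffs at x̄ ± 2s: 28.53 ± 2·12.93 = [2.67, 54.39].
56.0: z = 2.12, |z| > 2 → outlier.
Every other value lies within [2.67, 54.39].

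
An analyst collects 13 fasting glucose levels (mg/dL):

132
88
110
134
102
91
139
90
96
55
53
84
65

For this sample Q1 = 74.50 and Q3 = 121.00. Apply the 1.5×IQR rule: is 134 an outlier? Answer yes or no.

no

IQR = Q3 − Q1 = 121.00 − 74.50 = 46.50.
Lower fence = Q1 − 1.5·IQR = 74.50 − 69.75 = 4.75.
Upper fence = Q3 + 1.5·IQR = 121.00 + 69.75 = 190.75.
134 lies within [4.75, 190.75].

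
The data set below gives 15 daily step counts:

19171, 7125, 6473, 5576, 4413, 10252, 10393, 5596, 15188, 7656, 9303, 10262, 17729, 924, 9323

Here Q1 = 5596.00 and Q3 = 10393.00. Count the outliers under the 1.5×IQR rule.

IQR = 4797.00; fences at 5596.00 − 7195.50 = -1599.50 and 10393.00 + 7195.50 = 17588.50.
Outside the cutoffs: 17729, 19171.

2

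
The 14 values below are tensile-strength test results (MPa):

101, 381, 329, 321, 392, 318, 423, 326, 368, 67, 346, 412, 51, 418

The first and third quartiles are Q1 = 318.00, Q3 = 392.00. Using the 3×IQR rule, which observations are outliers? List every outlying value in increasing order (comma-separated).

IQR = Q3 − Q1 = 392.00 − 318.00 = 74.00.
Lower fence = Q1 − 3·IQR = 318.00 − 222.00 = 96.00.
Upper fence = Q3 + 3·IQR = 392.00 + 222.00 = 614.00.
51 < 96.00 → outlier.
67 < 96.00 → outlier.
All remaining values lie within [96.00, 614.00].

51, 67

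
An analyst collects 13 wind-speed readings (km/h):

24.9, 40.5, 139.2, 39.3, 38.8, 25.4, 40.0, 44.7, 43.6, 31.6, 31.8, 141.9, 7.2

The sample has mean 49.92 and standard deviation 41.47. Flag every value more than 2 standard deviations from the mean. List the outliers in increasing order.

139.2, 141.9

Cutoffs at x̄ ± 2s: 49.92 ± 2·41.47 = [-33.02, 132.86].
139.2: z = 2.15, |z| > 2 → outlier.
141.9: z = 2.22, |z| > 2 → outlier.
Every other value lies within [-33.02, 132.86].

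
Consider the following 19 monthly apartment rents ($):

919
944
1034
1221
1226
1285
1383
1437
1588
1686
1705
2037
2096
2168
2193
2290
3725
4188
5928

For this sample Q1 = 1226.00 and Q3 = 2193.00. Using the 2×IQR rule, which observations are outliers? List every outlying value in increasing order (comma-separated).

4188, 5928

IQR = Q3 − Q1 = 2193.00 − 1226.00 = 967.00.
Lower fence = Q1 − 2·IQR = 1226.00 − 1934.00 = -708.00.
Upper fence = Q3 + 2·IQR = 2193.00 + 1934.00 = 4127.00.
4188 > 4127.00 → outlier.
5928 > 4127.00 → outlier.
All remaining values lie within [-708.00, 4127.00].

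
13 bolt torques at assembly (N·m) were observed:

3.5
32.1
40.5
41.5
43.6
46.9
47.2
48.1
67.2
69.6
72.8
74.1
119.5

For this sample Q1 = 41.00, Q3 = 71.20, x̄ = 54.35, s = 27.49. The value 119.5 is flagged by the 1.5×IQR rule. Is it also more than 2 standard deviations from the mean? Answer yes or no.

z = (119.5 − 54.35) / 27.49 = 2.37.
|z| = 2.37 > 2.

yes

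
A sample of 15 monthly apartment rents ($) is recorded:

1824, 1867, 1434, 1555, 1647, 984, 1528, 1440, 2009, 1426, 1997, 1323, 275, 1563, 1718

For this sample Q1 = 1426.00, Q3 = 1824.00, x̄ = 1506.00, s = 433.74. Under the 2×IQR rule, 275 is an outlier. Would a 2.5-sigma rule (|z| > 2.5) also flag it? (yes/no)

yes

z = (275 − 1506.00) / 433.74 = -2.84.
|z| = 2.84 > 2.5.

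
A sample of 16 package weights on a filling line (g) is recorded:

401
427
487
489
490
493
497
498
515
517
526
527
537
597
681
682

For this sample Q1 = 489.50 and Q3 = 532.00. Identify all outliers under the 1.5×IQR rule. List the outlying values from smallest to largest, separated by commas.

IQR = Q3 − Q1 = 532.00 − 489.50 = 42.50.
Lower fence = Q1 − 1.5·IQR = 489.50 − 63.75 = 425.75.
Upper fence = Q3 + 1.5·IQR = 532.00 + 63.75 = 595.75.
401 < 425.75 → outlier.
597 > 595.75 → outlier.
681 > 595.75 → outlier.
682 > 595.75 → outlier.
All remaining values lie within [425.75, 595.75].

401, 597, 681, 682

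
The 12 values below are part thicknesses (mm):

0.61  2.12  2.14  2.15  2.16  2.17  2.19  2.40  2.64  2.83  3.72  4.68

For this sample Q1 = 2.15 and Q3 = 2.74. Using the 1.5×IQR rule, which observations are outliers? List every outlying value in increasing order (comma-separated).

0.61, 3.72, 4.68

IQR = Q3 − Q1 = 2.74 − 2.15 = 0.59.
Lower fence = Q1 − 1.5·IQR = 2.15 − 0.885 = 1.265.
Upper fence = Q3 + 1.5·IQR = 2.74 + 0.885 = 3.625.
0.61 < 1.265 → outlier.
3.72 > 3.625 → outlier.
4.68 > 3.625 → outlier.
All remaining values lie within [1.265, 3.625].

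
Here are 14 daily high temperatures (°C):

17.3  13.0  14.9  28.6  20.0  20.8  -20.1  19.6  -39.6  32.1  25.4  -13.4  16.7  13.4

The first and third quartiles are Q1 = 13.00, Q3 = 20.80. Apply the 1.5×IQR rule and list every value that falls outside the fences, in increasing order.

-39.6, -20.1, -13.4

IQR = Q3 − Q1 = 20.80 − 13.00 = 7.80.
Lower fence = Q1 − 1.5·IQR = 13.00 − 11.70 = 1.30.
Upper fence = Q3 + 1.5·IQR = 20.80 + 11.70 = 32.50.
-39.6 < 1.30 → outlier.
-20.1 < 1.30 → outlier.
-13.4 < 1.30 → outlier.
All remaining values lie within [1.30, 32.50].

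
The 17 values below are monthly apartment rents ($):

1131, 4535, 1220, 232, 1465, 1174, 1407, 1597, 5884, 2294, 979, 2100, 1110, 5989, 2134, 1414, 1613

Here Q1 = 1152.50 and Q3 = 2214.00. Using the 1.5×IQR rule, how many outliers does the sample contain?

IQR = 1061.50; fences at 1152.50 − 1592.25 = -439.75 and 2214.00 + 1592.25 = 3806.25.
Outside the cutoffs: 4535, 5884, 5989.

3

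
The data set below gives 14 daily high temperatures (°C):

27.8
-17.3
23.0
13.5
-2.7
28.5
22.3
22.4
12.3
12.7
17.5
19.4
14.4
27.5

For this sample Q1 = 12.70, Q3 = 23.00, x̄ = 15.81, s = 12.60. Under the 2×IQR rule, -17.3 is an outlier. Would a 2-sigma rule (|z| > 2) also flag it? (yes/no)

yes

z = (-17.3 − 15.81) / 12.60 = -2.63.
|z| = 2.63 > 2.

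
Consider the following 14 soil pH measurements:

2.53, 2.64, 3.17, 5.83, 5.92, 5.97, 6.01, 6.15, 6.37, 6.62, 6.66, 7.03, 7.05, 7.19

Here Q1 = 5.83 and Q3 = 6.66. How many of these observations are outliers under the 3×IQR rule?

IQR = 0.83; fences at 5.83 − 2.49 = 3.34 and 6.66 + 2.49 = 9.15.
Outside the cutoffs: 2.53, 2.64, 3.17.

3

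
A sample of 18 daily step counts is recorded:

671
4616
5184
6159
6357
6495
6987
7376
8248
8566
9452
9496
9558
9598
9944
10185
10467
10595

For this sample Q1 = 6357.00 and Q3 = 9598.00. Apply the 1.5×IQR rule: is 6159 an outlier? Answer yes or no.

IQR = Q3 − Q1 = 9598.00 − 6357.00 = 3241.00.
Lower fence = Q1 − 1.5·IQR = 6357.00 − 4861.50 = 1495.50.
Upper fence = Q3 + 1.5·IQR = 9598.00 + 4861.50 = 14459.50.
6159 lies within [1495.50, 14459.50].

no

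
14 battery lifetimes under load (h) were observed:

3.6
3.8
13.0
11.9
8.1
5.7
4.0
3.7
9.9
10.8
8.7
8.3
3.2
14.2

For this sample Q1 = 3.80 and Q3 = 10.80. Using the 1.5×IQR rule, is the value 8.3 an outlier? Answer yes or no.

IQR = Q3 − Q1 = 10.80 − 3.80 = 7.00.
Lower fence = Q1 − 1.5·IQR = 3.80 − 10.50 = -6.70.
Upper fence = Q3 + 1.5·IQR = 10.80 + 10.50 = 21.30.
8.3 lies within [-6.70, 21.30].

no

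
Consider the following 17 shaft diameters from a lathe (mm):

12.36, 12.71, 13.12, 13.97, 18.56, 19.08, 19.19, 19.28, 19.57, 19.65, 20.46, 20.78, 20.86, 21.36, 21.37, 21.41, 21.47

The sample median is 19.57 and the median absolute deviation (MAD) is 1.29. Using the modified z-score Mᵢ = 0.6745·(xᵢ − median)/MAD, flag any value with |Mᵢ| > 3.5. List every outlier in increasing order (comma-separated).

|Mᵢ| > 3.5 ⇔ |xᵢ − 19.57| > 3.5·1.29/0.6745 = 6.69.
So outliers lie outside [12.88, 26.26].
12.36: M = -3.77 → outlier.
12.71: M = -3.59 → outlier.

12.36, 12.71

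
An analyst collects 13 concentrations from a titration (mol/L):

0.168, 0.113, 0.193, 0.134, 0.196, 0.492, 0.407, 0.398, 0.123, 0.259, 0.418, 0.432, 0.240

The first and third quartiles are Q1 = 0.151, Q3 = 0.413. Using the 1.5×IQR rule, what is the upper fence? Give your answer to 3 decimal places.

0.806

IQR = Q3 − Q1 = 0.413 − 0.151 = 0.262.
Lower fence = Q1 − 1.5·IQR = 0.151 − 0.393 = -0.242.
Upper fence = Q3 + 1.5·IQR = 0.413 + 0.393 = 0.806.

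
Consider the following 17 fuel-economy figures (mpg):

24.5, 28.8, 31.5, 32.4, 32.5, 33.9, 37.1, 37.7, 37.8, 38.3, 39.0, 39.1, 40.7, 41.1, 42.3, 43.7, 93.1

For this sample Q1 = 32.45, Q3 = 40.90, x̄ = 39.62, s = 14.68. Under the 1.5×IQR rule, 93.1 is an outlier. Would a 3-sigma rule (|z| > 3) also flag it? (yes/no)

z = (93.1 − 39.62) / 14.68 = 3.64.
|z| = 3.64 > 3.

yes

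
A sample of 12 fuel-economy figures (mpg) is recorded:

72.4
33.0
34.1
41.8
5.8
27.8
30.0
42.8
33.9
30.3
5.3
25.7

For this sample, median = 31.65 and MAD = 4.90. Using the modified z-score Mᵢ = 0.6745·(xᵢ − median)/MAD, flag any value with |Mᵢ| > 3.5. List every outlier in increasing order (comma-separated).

|Mᵢ| > 3.5 ⇔ |xᵢ − 31.65| > 3.5·4.90/0.6745 = 25.43.
So outliers lie outside [6.22, 57.08].
5.3: M = -3.63 → outlier.
5.8: M = -3.56 → outlier.
72.4: M = 5.61 → outlier.

5.3, 5.8, 72.4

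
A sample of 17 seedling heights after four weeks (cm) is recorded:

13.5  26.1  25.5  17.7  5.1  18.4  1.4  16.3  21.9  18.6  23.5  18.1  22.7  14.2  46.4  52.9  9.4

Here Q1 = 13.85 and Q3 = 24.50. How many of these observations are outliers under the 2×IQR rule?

IQR = 10.65; fences at 13.85 − 21.30 = -7.45 and 24.50 + 21.30 = 45.80.
Outside the cutoffs: 46.4, 52.9.

2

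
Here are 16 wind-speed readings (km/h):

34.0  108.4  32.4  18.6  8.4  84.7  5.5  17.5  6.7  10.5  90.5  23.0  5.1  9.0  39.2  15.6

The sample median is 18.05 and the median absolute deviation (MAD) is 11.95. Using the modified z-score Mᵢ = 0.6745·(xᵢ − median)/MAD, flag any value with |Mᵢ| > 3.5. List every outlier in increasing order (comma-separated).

84.7, 90.5, 108.4

|Mᵢ| > 3.5 ⇔ |xᵢ − 18.05| > 3.5·11.95/0.6745 = 62.01.
So outliers lie outside [-43.96, 80.06].
84.7: M = 3.76 → outlier.
90.5: M = 4.09 → outlier.
108.4: M = 5.10 → outlier.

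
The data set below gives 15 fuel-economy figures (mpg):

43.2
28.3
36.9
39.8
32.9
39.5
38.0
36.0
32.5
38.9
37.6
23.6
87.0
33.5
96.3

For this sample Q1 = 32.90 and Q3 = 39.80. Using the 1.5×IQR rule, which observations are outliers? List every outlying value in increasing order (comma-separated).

IQR = Q3 − Q1 = 39.80 − 32.90 = 6.90.
Lower fence = Q1 − 1.5·IQR = 32.90 − 10.35 = 22.55.
Upper fence = Q3 + 1.5·IQR = 39.80 + 10.35 = 50.15.
87.0 > 50.15 → outlier.
96.3 > 50.15 → outlier.
All remaining values lie within [22.55, 50.15].

87.0, 96.3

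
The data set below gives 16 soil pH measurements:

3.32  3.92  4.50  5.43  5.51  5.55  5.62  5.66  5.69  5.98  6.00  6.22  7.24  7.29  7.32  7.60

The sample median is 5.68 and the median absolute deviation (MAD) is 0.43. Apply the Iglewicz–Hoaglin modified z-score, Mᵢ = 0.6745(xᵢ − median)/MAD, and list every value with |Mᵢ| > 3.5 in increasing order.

|Mᵢ| > 3.5 ⇔ |xᵢ − 5.68| > 3.5·0.43/0.6745 = 2.23.
So outliers lie outside [3.45, 7.91].
3.32: M = -3.70 → outlier.

3.32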